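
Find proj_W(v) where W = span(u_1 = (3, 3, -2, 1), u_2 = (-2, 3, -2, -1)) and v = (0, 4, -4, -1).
proj_W(v) = (-5/21, 65/14, -65/21, -17/42)

Set up U = [u_1 | ... | u_2] ∈ R^(4×2). The projector onto W = col(U) is P = U (U^T U)^(-1) U^T.
Compute U^T U =
  [23, 6]
  [6, 18],
and U^T v = (19, 21).
Solve U^T U · c = U^T v for the coefficients: c = (4/7, 41/42). The projection is proj_W(v) = U c.
Check: (v - proj_W(v)) · u_1 = 0  (should be 0).
Check: (v - proj_W(v)) · u_2 = 0  (should be 0).
Result: proj_W(v) = (-5/21, 65/14, -65/21, -17/42).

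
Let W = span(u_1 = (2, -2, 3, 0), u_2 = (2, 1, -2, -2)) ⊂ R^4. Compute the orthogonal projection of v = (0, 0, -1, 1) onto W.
proj_W(v) = (-102/205, 66/205, -93/205, 24/205)

Set up U = [u_1 | ... | u_2] ∈ R^(4×2). The projector onto W = col(U) is P = U (U^T U)^(-1) U^T.
Compute U^T U =
  [17, -4]
  [-4, 13],
and U^T v = (-3, 0).
Solve U^T U · c = U^T v for the coefficients: c = (-39/205, -12/205). The projection is proj_W(v) = U c.
Check: (v - proj_W(v)) · u_1 = 0  (should be 0).
Check: (v - proj_W(v)) · u_2 = 0  (should be 0).
Result: proj_W(v) = (-102/205, 66/205, -93/205, 24/205).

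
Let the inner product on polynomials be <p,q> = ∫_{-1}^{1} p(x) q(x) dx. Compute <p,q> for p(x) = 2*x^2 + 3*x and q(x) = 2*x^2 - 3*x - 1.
<p,q> = -86/15

Expand the product: p(x)·q(x) = 4*x^4 - 11*x^2 - 3*x.
∫_{-1}^{1} of each monomial x^k gives [2/(k+1) if k even, 0 if k odd]. Integrating term-by-term (or equivalently evaluating the antiderivative F(x) = 4*x^5/5 - 11*x^3/3 - 3*x^2/2 at the endpoints):
  F(1) − F(−1) = -131/30 − (41/30) = -86/15.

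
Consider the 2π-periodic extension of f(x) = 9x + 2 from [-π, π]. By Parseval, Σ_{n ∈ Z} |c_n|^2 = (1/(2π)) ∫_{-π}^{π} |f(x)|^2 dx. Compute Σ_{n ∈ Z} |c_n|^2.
Σ |c_n|^2 = 27π^2 + 4

Expand and integrate term by term over [-π, π]:
  ∫ (9x)^2 dx = 81·(2π^3/3); ∫ 2·9·(2)·x dx = 0 (odd integrand); ∫ 2^2 dx = 4·2π.
So (1/(2π)) ∫_{-π}^{π} (9x + 2)^2 dx = 81π^2/3 + 4 = 27π^2 + 4.
Parseval ⇒ Σ |c_n|^2 = 27π^2 + 4.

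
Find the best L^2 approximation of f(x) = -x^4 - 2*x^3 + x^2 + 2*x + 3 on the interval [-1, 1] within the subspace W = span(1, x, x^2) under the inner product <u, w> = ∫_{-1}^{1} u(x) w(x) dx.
g(x) = x^2/7 + 4*x/5 + 108/35

The best approximation g ∈ W is the orthogonal projection of f onto W. Writing g = a_0 + a_1 x + a_2 x^2, the coefficients solve the normal equations G · a = b where
  G_{ij} = <φ_i, φ_j> and b_i = <f, φ_i>, with φ_0 = 1, φ_1 = x, φ_2 = x^2.
G =
  [2, 0, 2/3]
  [0, 2/3, 0]
  [2/3, 0, 2/5],
b = (94/15, 8/15, 74/35).
Solving gives a_0 = 108/35, a_1 = 4/5, a_2 = 1/7, so
  g(x) = x^2/7 + 4*x/5 + 108/35.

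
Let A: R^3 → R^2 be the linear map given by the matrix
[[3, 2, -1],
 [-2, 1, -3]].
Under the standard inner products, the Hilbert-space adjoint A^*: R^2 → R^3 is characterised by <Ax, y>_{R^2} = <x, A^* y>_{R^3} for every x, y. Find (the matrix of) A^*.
A^* = A^T =
[[3, -2],
 [2, 1],
 [-1, -3]]

For real matrices with standard dot products, the defining identity <Ax, y> = <x, A^* y> gives (Ax)^T y = x^T (A^*) y, i.e. x^T A^T y = x^T (A^*) y. Since this holds for all x, y, we must have A^* = A^T. Therefore
A^* =
[[3, -2],
 [2, 1],
 [-1, -3]].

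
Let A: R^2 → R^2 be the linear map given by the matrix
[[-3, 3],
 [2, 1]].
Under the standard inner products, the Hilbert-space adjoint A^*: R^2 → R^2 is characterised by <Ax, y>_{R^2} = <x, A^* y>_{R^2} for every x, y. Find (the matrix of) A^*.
A^* = A^T =
[[-3, 2],
 [3, 1]]

For real matrices with standard dot products, the defining identity <Ax, y> = <x, A^* y> gives (Ax)^T y = x^T (A^*) y, i.e. x^T A^T y = x^T (A^*) y. Since this holds for all x, y, we must have A^* = A^T. Therefore
A^* =
[[-3, 2],
 [3, 1]].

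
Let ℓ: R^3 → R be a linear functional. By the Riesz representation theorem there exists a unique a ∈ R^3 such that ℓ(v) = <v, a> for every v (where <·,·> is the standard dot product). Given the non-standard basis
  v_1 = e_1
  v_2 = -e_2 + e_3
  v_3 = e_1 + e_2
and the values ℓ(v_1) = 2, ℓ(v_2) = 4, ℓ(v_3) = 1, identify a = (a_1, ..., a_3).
a = (2, -1, 3)

Write a = (a_1, ..., a_3) in the standard basis. For each basis vector v_i, ℓ(v_i) = <v_i, a> is a linear equation in the a_j's. Collect the n equations into a matrix system V a = ℓ, where row i of V is v_i (expressed in the standard basis). Since V is invertible (lower-triangular with 1s on the diagonal, up to permutation), solve by back-substitution:
  V =
[[1, 0, 0],
 [0, -1, 1],
 [1, 1, 0]]
  V a = (2, 4, 1)
Solving gives a = (2, -1, 3).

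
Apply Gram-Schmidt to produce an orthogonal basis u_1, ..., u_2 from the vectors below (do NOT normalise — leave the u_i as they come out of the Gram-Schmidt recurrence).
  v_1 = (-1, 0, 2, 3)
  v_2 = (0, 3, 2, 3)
Orthogonal basis:
  u_1 = (-1, 0, 2, 3)
  u_2 = (13/14, 3, 1/7, 3/14)

Apply the Gram-Schmidt recurrence
  u_1 = v_1
  u_i = v_i − Σ_{j<i} ((v_i · u_j) / (u_j · u_j)) · u_j.

Step by step this gives:
  u_1 = (-1, 0, 2, 3)
  u_2 = (13/14, 3, 1/7, 3/14)

Orthogonality check:
  u_2 · u_1 = 0 (should be 0)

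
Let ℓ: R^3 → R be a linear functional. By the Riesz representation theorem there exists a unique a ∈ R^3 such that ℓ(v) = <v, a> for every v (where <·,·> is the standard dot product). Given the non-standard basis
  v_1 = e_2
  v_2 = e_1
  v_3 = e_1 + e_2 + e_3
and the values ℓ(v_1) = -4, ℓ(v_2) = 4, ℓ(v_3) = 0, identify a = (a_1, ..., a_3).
a = (4, -4, 0)

Write a = (a_1, ..., a_3) in the standard basis. For each basis vector v_i, ℓ(v_i) = <v_i, a> is a linear equation in the a_j's. Collect the n equations into a matrix system V a = ℓ, where row i of V is v_i (expressed in the standard basis). Since V is invertible (lower-triangular with 1s on the diagonal, up to permutation), solve by back-substitution:
  V =
[[0, 1, 0],
 [1, 0, 0],
 [1, 1, 1]]
  V a = (-4, 4, 0)
Solving gives a = (4, -4, 0).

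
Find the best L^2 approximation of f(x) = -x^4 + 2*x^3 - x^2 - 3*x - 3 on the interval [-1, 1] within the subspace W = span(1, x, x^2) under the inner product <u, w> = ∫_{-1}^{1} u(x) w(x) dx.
g(x) = -13*x^2/7 - 9*x/5 - 102/35

The best approximation g ∈ W is the orthogonal projection of f onto W. Writing g = a_0 + a_1 x + a_2 x^2, the coefficients solve the normal equations G · a = b where
  G_{ij} = <φ_i, φ_j> and b_i = <f, φ_i>, with φ_0 = 1, φ_1 = x, φ_2 = x^2.
G =
  [2, 0, 2/3]
  [0, 2/3, 0]
  [2/3, 0, 2/5],
b = (-106/15, -6/5, -94/35).
Solving gives a_0 = -102/35, a_1 = -9/5, a_2 = -13/7, so
  g(x) = -13*x^2/7 - 9*x/5 - 102/35.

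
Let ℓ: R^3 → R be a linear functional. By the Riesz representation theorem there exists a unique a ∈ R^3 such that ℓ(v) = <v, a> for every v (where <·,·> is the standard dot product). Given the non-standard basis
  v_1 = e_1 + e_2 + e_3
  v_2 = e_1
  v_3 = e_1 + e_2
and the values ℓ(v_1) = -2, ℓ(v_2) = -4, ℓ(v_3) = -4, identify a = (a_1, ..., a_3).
a = (-4, 0, 2)

Write a = (a_1, ..., a_3) in the standard basis. For each basis vector v_i, ℓ(v_i) = <v_i, a> is a linear equation in the a_j's. Collect the n equations into a matrix system V a = ℓ, where row i of V is v_i (expressed in the standard basis). Since V is invertible (lower-triangular with 1s on the diagonal, up to permutation), solve by back-substitution:
  V =
[[1, 1, 1],
 [1, 0, 0],
 [1, 1, 0]]
  V a = (-2, -4, -4)
Solving gives a = (-4, 0, 2).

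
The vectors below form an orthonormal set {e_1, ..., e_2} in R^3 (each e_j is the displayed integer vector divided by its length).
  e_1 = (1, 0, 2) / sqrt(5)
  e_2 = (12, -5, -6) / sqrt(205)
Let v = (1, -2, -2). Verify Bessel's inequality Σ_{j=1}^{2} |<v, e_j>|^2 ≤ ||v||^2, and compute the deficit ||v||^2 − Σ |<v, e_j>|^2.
Σ |<v, e_j>|^2 = 305/41; ||v||^2 = 9; deficit = 64/41

Write each e_j = u_j / sqrt(<u_j, u_j>) where u_j is the displayed integer vector. Then <v, e_j> = <v, u_j> / sqrt(<u_j, u_j>), so |<v, e_j>|^2 = <v, u_j>^2 / <u_j, u_j>.
Coefficients: <v, e_1> = -3/sqrt(5), <v, e_2> = 34/sqrt(205).
Square and sum: Σ |<v, e_j>|^2 = 305/41.
Compute ||v||^2 = v·v = 9.
Deficit = 9 − 305/41 = 64/41 ≥ 0, confirming Bessel's inequality. (The deficit equals ||v − Σ <v,e_j> e_j||^2, the squared distance from v to span{e_j}.)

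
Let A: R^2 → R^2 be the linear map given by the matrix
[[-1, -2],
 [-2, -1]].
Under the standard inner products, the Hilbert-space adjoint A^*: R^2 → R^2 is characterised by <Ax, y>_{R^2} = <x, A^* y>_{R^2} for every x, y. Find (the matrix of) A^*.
A^* = A^T =
[[-1, -2],
 [-2, -1]]

For real matrices with standard dot products, the defining identity <Ax, y> = <x, A^* y> gives (Ax)^T y = x^T (A^*) y, i.e. x^T A^T y = x^T (A^*) y. Since this holds for all x, y, we must have A^* = A^T. Therefore
A^* =
[[-1, -2],
 [-2, -1]].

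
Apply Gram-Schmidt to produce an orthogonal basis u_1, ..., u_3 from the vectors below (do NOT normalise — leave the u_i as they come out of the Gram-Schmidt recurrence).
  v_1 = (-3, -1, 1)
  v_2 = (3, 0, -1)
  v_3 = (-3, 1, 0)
Orthogonal basis:
  u_1 = (-3, -1, 1)
  u_2 = (3/11, -10/11, -1/11)
  u_3 = (-3/10, 0, -9/10)

Apply the Gram-Schmidt recurrence
  u_1 = v_1
  u_i = v_i − Σ_{j<i} ((v_i · u_j) / (u_j · u_j)) · u_j.

Step by step this gives:
  u_1 = (-3, -1, 1)
  u_2 = (3/11, -10/11, -1/11)
  u_3 = (-3/10, 0, -9/10)

Orthogonality check:
  u_2 · u_1 = 0 (should be 0)
  u_3 · u_1 = 0 (should be 0)
  u_3 · u_2 = 0 (should be 0)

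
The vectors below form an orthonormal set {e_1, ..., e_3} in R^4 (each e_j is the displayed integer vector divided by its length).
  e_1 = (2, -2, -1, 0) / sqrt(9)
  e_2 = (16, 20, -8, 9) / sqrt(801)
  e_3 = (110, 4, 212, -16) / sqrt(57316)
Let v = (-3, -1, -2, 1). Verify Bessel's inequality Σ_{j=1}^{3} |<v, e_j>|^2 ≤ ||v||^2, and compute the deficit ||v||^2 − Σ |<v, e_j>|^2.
Σ |<v, e_j>|^2 = 2126/161; ||v||^2 = 15; deficit = 289/161

Write each e_j = u_j / sqrt(<u_j, u_j>) where u_j is the displayed integer vector. Then <v, e_j> = <v, u_j> / sqrt(<u_j, u_j>), so |<v, e_j>|^2 = <v, u_j>^2 / <u_j, u_j>.
Coefficients: <v, e_1> = -2/sqrt(9), <v, e_2> = -43/sqrt(801), <v, e_3> = -774/sqrt(57316).
Square and sum: Σ |<v, e_j>|^2 = 2126/161.
Compute ||v||^2 = v·v = 15.
Deficit = 15 − 2126/161 = 289/161 ≥ 0, confirming Bessel's inequality. (The deficit equals ||v − Σ <v,e_j> e_j||^2, the squared distance from v to span{e_j}.)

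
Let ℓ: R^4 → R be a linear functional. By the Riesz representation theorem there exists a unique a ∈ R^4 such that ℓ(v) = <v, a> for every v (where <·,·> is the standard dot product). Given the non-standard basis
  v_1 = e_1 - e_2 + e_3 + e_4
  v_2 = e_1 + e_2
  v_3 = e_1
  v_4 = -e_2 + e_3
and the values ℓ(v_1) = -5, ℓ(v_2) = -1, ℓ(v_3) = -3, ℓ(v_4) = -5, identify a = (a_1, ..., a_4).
a = (-3, 2, -3, 3)

Write a = (a_1, ..., a_4) in the standard basis. For each basis vector v_i, ℓ(v_i) = <v_i, a> is a linear equation in the a_j's. Collect the n equations into a matrix system V a = ℓ, where row i of V is v_i (expressed in the standard basis). Since V is invertible (lower-triangular with 1s on the diagonal, up to permutation), solve by back-substitution:
  V =
[[1, -1, 1, 1],
 [1, 1, 0, 0],
 [1, 0, 0, 0],
 [0, -1, 1, 0]]
  V a = (-5, -1, -3, -5)
Solving gives a = (-3, 2, -3, 3).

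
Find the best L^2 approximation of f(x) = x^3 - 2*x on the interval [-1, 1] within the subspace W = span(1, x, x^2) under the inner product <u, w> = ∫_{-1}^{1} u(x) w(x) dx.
g(x) = -7*x/5

The best approximation g ∈ W is the orthogonal projection of f onto W. Writing g = a_0 + a_1 x + a_2 x^2, the coefficients solve the normal equations G · a = b where
  G_{ij} = <φ_i, φ_j> and b_i = <f, φ_i>, with φ_0 = 1, φ_1 = x, φ_2 = x^2.
G =
  [2, 0, 2/3]
  [0, 2/3, 0]
  [2/3, 0, 2/5],
b = (0, -14/15, 0).
Solving gives a_0 = 0, a_1 = -7/5, a_2 = 0, so
  g(x) = -7*x/5.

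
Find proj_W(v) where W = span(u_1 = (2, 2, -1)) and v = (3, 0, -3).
proj_W(v) = (2, 2, -1)

Set up U = [u_1 | ... | u_1] ∈ R^(3×1). The projector onto W = col(U) is P = U (U^T U)^(-1) U^T.
Compute U^T U =
  [9],
and U^T v = (9).
Solve U^T U · c = U^T v for the coefficients: c = (1). The projection is proj_W(v) = U c.
Check: (v - proj_W(v)) · u_1 = 0  (should be 0).
Result: proj_W(v) = (2, 2, -1).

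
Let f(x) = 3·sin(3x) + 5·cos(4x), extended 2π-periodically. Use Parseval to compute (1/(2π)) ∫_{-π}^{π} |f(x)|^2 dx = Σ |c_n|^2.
Σ |c_n|^2 = 17

Expand |f|^2 and use orthogonality of {sin(nx), cos(mx)} on [-π, π]:
  ∫_{-π}^{π} sin(nx)^2 dx = π, ∫ cos(mx)^2 dx = π, and cross terms integrate to 0.
So ∫_{-π}^{π} f(x)^2 dx = 3^2 · π + 5^2 · π = (9 + 25)π.
Divide by 2π: (9 + 25)/2 = 17.
By Parseval, this equals Σ |c_n|^2.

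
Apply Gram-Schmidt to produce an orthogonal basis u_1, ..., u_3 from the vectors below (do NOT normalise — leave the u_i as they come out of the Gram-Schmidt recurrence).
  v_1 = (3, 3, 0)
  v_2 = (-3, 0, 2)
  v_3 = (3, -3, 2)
Orthogonal basis:
  u_1 = (3, 3, 0)
  u_2 = (-3/2, 3/2, 2)
  u_3 = (36/17, -36/17, 54/17)

Apply the Gram-Schmidt recurrence
  u_1 = v_1
  u_i = v_i − Σ_{j<i} ((v_i · u_j) / (u_j · u_j)) · u_j.

Step by step this gives:
  u_1 = (3, 3, 0)
  u_2 = (-3/2, 3/2, 2)
  u_3 = (36/17, -36/17, 54/17)

Orthogonality check:
  u_2 · u_1 = 0 (should be 0)
  u_3 · u_1 = 0 (should be 0)
  u_3 · u_2 = 0 (should be 0)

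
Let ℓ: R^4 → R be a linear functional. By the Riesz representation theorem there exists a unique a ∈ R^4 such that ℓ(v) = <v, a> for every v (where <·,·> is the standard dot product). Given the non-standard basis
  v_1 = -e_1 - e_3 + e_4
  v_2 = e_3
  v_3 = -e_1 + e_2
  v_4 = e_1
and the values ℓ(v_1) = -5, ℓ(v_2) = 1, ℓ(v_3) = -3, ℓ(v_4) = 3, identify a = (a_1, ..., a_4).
a = (3, 0, 1, -1)

Write a = (a_1, ..., a_4) in the standard basis. For each basis vector v_i, ℓ(v_i) = <v_i, a> is a linear equation in the a_j's. Collect the n equations into a matrix system V a = ℓ, where row i of V is v_i (expressed in the standard basis). Since V is invertible (lower-triangular with 1s on the diagonal, up to permutation), solve by back-substitution:
  V =
[[-1, 0, -1, 1],
 [0, 0, 1, 0],
 [-1, 1, 0, 0],
 [1, 0, 0, 0]]
  V a = (-5, 1, -3, 3)
Solving gives a = (3, 0, 1, -1).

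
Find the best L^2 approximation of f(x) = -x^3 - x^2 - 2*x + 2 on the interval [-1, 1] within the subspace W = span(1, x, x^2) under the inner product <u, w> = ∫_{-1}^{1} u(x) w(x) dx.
g(x) = -x^2 - 13*x/5 + 2

The best approximation g ∈ W is the orthogonal projection of f onto W. Writing g = a_0 + a_1 x + a_2 x^2, the coefficients solve the normal equations G · a = b where
  G_{ij} = <φ_i, φ_j> and b_i = <f, φ_i>, with φ_0 = 1, φ_1 = x, φ_2 = x^2.
G =
  [2, 0, 2/3]
  [0, 2/3, 0]
  [2/3, 0, 2/5],
b = (10/3, -26/15, 14/15).
Solving gives a_0 = 2, a_1 = -13/5, a_2 = -1, so
  g(x) = -x^2 - 13*x/5 + 2.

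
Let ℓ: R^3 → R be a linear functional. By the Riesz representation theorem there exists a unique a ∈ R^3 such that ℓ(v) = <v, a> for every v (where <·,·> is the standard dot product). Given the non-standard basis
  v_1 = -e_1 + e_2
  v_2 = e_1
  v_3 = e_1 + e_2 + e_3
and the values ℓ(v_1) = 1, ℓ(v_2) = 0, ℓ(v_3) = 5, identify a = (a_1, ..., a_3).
a = (0, 1, 4)

Write a = (a_1, ..., a_3) in the standard basis. For each basis vector v_i, ℓ(v_i) = <v_i, a> is a linear equation in the a_j's. Collect the n equations into a matrix system V a = ℓ, where row i of V is v_i (expressed in the standard basis). Since V is invertible (lower-triangular with 1s on the diagonal, up to permutation), solve by back-substitution:
  V =
[[-1, 1, 0],
 [1, 0, 0],
 [1, 1, 1]]
  V a = (1, 0, 5)
Solving gives a = (0, 1, 4).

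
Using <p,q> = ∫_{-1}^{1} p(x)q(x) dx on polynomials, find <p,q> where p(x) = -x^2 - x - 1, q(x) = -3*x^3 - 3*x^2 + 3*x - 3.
<p,q> = 52/5

Expand the product: p(x)·q(x) = 3*x^5 + 6*x^4 + 3*x^3 + 3*x^2 + 3.
∫_{-1}^{1} of each monomial x^k gives [2/(k+1) if k even, 0 if k odd]. Integrating term-by-term (or equivalently evaluating the antiderivative F(x) = x^6/2 + 6*x^5/5 + 3*x^4/4 + x^3 + 3*x at the endpoints):
  F(1) − F(−1) = 129/20 − (-79/20) = 52/5.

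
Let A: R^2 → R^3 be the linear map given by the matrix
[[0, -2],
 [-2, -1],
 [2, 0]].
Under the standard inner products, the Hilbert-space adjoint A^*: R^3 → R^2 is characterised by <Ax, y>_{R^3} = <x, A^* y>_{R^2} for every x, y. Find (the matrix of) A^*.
A^* = A^T =
[[0, -2, 2],
 [-2, -1, 0]]

For real matrices with standard dot products, the defining identity <Ax, y> = <x, A^* y> gives (Ax)^T y = x^T (A^*) y, i.e. x^T A^T y = x^T (A^*) y. Since this holds for all x, y, we must have A^* = A^T. Therefore
A^* =
[[0, -2, 2],
 [-2, -1, 0]].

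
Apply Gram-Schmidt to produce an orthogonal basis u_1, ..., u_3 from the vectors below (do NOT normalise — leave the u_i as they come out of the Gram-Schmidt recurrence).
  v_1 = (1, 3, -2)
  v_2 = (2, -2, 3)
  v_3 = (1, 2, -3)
Orthogonal basis:
  u_1 = (1, 3, -2)
  u_2 = (19/7, 1/7, 11/7)
  u_3 = (25/46, -35/46, -20/23)

Apply the Gram-Schmidt recurrence
  u_1 = v_1
  u_i = v_i − Σ_{j<i} ((v_i · u_j) / (u_j · u_j)) · u_j.

Step by step this gives:
  u_1 = (1, 3, -2)
  u_2 = (19/7, 1/7, 11/7)
  u_3 = (25/46, -35/46, -20/23)

Orthogonality check:
  u_2 · u_1 = 0 (should be 0)
  u_3 · u_1 = 0 (should be 0)
  u_3 · u_2 = 0 (should be 0)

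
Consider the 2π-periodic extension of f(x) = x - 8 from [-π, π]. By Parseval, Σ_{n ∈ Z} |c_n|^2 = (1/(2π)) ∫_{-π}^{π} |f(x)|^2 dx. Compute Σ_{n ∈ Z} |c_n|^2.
Σ |c_n|^2 = π^2/3 + 64

Expand and integrate term by term over [-π, π]:
  ∫ (x)^2 dx = 1·(2π^3/3); ∫ 2·1·(-8)·x dx = 0 (odd integrand); ∫ (-8)^2 dx = 64·2π.
So (1/(2π)) ∫_{-π}^{π} (x - 8)^2 dx = 1π^2/3 + 64 = π^2/3 + 64.
Parseval ⇒ Σ |c_n|^2 = π^2/3 + 64.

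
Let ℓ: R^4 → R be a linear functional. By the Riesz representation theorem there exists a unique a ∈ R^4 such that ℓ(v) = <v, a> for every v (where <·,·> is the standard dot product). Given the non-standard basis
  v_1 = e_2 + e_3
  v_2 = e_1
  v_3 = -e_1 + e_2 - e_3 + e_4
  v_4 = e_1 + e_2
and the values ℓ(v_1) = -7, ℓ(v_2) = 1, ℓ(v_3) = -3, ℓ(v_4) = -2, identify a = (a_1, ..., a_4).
a = (1, -3, -4, -3)

Write a = (a_1, ..., a_4) in the standard basis. For each basis vector v_i, ℓ(v_i) = <v_i, a> is a linear equation in the a_j's. Collect the n equations into a matrix system V a = ℓ, where row i of V is v_i (expressed in the standard basis). Since V is invertible (lower-triangular with 1s on the diagonal, up to permutation), solve by back-substitution:
  V =
[[0, 1, 1, 0],
 [1, 0, 0, 0],
 [-1, 1, -1, 1],
 [1, 1, 0, 0]]
  V a = (-7, 1, -3, -2)
Solving gives a = (1, -3, -4, -3).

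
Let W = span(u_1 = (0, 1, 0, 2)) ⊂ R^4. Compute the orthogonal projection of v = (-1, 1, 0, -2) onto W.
proj_W(v) = (0, -3/5, 0, -6/5)

Set up U = [u_1 | ... | u_1] ∈ R^(4×1). The projector onto W = col(U) is P = U (U^T U)^(-1) U^T.
Compute U^T U =
  [5],
and U^T v = (-3).
Solve U^T U · c = U^T v for the coefficients: c = (-3/5). The projection is proj_W(v) = U c.
Check: (v - proj_W(v)) · u_1 = 0  (should be 0).
Result: proj_W(v) = (0, -3/5, 0, -6/5).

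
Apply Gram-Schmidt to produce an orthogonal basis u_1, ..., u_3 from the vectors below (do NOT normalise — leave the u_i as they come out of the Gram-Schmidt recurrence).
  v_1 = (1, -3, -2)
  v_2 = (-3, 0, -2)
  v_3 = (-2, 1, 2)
Orthogonal basis:
  u_1 = (1, -3, -2)
  u_2 = (-43/14, 3/14, -13/7)
  u_3 = (-132/181, -176/181, 198/181)

Apply the Gram-Schmidt recurrence
  u_1 = v_1
  u_i = v_i − Σ_{j<i} ((v_i · u_j) / (u_j · u_j)) · u_j.

Step by step this gives:
  u_1 = (1, -3, -2)
  u_2 = (-43/14, 3/14, -13/7)
  u_3 = (-132/181, -176/181, 198/181)

Orthogonality check:
  u_2 · u_1 = 0 (should be 0)
  u_3 · u_1 = 0 (should be 0)
  u_3 · u_2 = 0 (should be 0)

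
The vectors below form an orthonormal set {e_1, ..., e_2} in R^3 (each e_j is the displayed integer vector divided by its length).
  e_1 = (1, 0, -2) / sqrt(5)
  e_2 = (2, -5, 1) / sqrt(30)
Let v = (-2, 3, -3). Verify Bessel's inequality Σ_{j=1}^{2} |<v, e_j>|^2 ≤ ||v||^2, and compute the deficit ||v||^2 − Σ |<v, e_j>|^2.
Σ |<v, e_j>|^2 = 58/3; ||v||^2 = 22; deficit = 8/3

Write each e_j = u_j / sqrt(<u_j, u_j>) where u_j is the displayed integer vector. Then <v, e_j> = <v, u_j> / sqrt(<u_j, u_j>), so |<v, e_j>|^2 = <v, u_j>^2 / <u_j, u_j>.
Coefficients: <v, e_1> = 4/sqrt(5), <v, e_2> = -22/sqrt(30).
Square and sum: Σ |<v, e_j>|^2 = 58/3.
Compute ||v||^2 = v·v = 22.
Deficit = 22 − 58/3 = 8/3 ≥ 0, confirming Bessel's inequality. (The deficit equals ||v − Σ <v,e_j> e_j||^2, the squared distance from v to span{e_j}.)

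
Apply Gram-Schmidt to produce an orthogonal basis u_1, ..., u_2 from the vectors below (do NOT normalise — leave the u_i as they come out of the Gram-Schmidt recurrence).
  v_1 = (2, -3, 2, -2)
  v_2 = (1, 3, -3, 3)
Orthogonal basis:
  u_1 = (2, -3, 2, -2)
  u_2 = (59/21, 2/7, -25/21, 25/21)

Apply the Gram-Schmidt recurrence
  u_1 = v_1
  u_i = v_i − Σ_{j<i} ((v_i · u_j) / (u_j · u_j)) · u_j.

Step by step this gives:
  u_1 = (2, -3, 2, -2)
  u_2 = (59/21, 2/7, -25/21, 25/21)

Orthogonality check:
  u_2 · u_1 = 0 (should be 0)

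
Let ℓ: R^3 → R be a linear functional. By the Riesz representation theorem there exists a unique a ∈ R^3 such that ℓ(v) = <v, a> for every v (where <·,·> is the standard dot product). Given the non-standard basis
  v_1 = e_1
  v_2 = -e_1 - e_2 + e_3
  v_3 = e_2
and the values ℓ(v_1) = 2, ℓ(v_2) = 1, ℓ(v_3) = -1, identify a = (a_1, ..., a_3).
a = (2, -1, 2)

Write a = (a_1, ..., a_3) in the standard basis. For each basis vector v_i, ℓ(v_i) = <v_i, a> is a linear equation in the a_j's. Collect the n equations into a matrix system V a = ℓ, where row i of V is v_i (expressed in the standard basis). Since V is invertible (lower-triangular with 1s on the diagonal, up to permutation), solve by back-substitution:
  V =
[[1, 0, 0],
 [-1, -1, 1],
 [0, 1, 0]]
  V a = (2, 1, -1)
Solving gives a = (2, -1, 2).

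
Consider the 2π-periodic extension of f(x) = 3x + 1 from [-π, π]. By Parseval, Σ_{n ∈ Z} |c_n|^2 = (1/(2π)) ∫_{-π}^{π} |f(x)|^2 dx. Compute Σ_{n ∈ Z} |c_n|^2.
Σ |c_n|^2 = 3π^2 + 1

Expand and integrate term by term over [-π, π]:
  ∫ (3x)^2 dx = 9·(2π^3/3); ∫ 2·3·(1)·x dx = 0 (odd integrand); ∫ 1^2 dx = 1·2π.
So (1/(2π)) ∫_{-π}^{π} (3x + 1)^2 dx = 9π^2/3 + 1 = 3π^2 + 1.
Parseval ⇒ Σ |c_n|^2 = 3π^2 + 1.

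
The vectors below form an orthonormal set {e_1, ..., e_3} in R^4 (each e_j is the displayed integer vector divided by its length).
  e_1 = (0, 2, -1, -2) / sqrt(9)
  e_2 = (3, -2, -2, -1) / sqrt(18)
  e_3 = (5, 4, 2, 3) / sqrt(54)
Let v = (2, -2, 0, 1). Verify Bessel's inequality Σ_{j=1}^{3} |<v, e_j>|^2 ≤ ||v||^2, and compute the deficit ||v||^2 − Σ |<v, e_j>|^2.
Σ |<v, e_j>|^2 = 242/27; ||v||^2 = 9; deficit = 1/27

Write each e_j = u_j / sqrt(<u_j, u_j>) where u_j is the displayed integer vector. Then <v, e_j> = <v, u_j> / sqrt(<u_j, u_j>), so |<v, e_j>|^2 = <v, u_j>^2 / <u_j, u_j>.
Coefficients: <v, e_1> = -6/sqrt(9), <v, e_2> = 9/sqrt(18), <v, e_3> = 5/sqrt(54).
Square and sum: Σ |<v, e_j>|^2 = 242/27.
Compute ||v||^2 = v·v = 9.
Deficit = 9 − 242/27 = 1/27 ≥ 0, confirming Bessel's inequality. (The deficit equals ||v − Σ <v,e_j> e_j||^2, the squared distance from v to span{e_j}.)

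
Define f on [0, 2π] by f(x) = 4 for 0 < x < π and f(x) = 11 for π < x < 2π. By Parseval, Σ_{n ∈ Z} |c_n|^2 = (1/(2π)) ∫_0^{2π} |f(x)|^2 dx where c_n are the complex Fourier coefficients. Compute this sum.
Σ |c_n|^2 = 137/2

Parseval equates the L^2 energy of f (normalised by 1/(2π)) with the ℓ^2 sum of its Fourier coefficients: (1/(2π)) ∫_0^{2π} |f|^2 = Σ |c_n|^2.
Compute the left side: (1/(2π)) [∫_0^π 4^2 dx + ∫_π^{2π} 11^2 dx] = (1/(2π)) · (16π + 121π) = (16 + 121)/2 = 137/2.
So Σ_{n ∈ Z} |c_n|^2 = 137/2.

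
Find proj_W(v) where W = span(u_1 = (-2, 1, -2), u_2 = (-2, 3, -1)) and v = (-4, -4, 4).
proj_W(v) = (8/9, -92/45, 4/45)

Set up U = [u_1 | ... | u_2] ∈ R^(3×2). The projector onto W = col(U) is P = U (U^T U)^(-1) U^T.
Compute U^T U =
  [9, 9]
  [9, 14],
and U^T v = (-4, -8).
Solve U^T U · c = U^T v for the coefficients: c = (16/45, -4/5). The projection is proj_W(v) = U c.
Check: (v - proj_W(v)) · u_1 = 0  (should be 0).
Check: (v - proj_W(v)) · u_2 = 0  (should be 0).
Result: proj_W(v) = (8/9, -92/45, 4/45).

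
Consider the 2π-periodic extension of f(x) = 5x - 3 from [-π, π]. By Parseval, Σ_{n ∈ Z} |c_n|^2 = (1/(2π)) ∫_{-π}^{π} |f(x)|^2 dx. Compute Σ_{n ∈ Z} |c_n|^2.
Σ |c_n|^2 = 25π^2/3 + 9

Expand and integrate term by term over [-π, π]:
  ∫ (5x)^2 dx = 25·(2π^3/3); ∫ 2·5·(-3)·x dx = 0 (odd integrand); ∫ (-3)^2 dx = 9·2π.
So (1/(2π)) ∫_{-π}^{π} (5x - 3)^2 dx = 25π^2/3 + 9 = 25π^2/3 + 9.
Parseval ⇒ Σ |c_n|^2 = 25π^2/3 + 9.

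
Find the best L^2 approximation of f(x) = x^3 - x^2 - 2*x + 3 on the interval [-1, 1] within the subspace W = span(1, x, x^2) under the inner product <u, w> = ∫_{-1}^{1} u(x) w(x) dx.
g(x) = -x^2 - 7*x/5 + 3

The best approximation g ∈ W is the orthogonal projection of f onto W. Writing g = a_0 + a_1 x + a_2 x^2, the coefficients solve the normal equations G · a = b where
  G_{ij} = <φ_i, φ_j> and b_i = <f, φ_i>, with φ_0 = 1, φ_1 = x, φ_2 = x^2.
G =
  [2, 0, 2/3]
  [0, 2/3, 0]
  [2/3, 0, 2/5],
b = (16/3, -14/15, 8/5).
Solving gives a_0 = 3, a_1 = -7/5, a_2 = -1, so
  g(x) = -x^2 - 7*x/5 + 3.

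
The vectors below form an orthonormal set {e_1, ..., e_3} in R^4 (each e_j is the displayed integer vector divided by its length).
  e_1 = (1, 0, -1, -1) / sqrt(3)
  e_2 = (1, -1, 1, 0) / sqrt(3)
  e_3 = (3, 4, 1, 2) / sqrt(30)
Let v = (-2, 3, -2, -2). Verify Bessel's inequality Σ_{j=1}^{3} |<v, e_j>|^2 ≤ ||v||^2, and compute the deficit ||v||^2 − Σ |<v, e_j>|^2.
Σ |<v, e_j>|^2 = 53/3; ||v||^2 = 21; deficit = 10/3

Write each e_j = u_j / sqrt(<u_j, u_j>) where u_j is the displayed integer vector. Then <v, e_j> = <v, u_j> / sqrt(<u_j, u_j>), so |<v, e_j>|^2 = <v, u_j>^2 / <u_j, u_j>.
Coefficients: <v, e_1> = 2/sqrt(3), <v, e_2> = -7/sqrt(3), <v, e_3> = 0/sqrt(30).
Square and sum: Σ |<v, e_j>|^2 = 53/3.
Compute ||v||^2 = v·v = 21.
Deficit = 21 − 53/3 = 10/3 ≥ 0, confirming Bessel's inequality. (The deficit equals ||v − Σ <v,e_j> e_j||^2, the squared distance from v to span{e_j}.)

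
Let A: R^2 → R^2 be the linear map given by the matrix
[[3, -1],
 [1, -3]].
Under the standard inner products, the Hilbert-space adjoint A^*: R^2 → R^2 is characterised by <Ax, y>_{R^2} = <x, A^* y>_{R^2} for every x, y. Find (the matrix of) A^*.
A^* = A^T =
[[3, 1],
 [-1, -3]]

For real matrices with standard dot products, the defining identity <Ax, y> = <x, A^* y> gives (Ax)^T y = x^T (A^*) y, i.e. x^T A^T y = x^T (A^*) y. Since this holds for all x, y, we must have A^* = A^T. Therefore
A^* =
[[3, 1],
 [-1, -3]].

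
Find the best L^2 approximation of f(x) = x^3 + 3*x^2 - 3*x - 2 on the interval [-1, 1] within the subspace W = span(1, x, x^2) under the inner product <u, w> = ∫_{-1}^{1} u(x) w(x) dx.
g(x) = 3*x^2 - 12*x/5 - 2

The best approximation g ∈ W is the orthogonal projection of f onto W. Writing g = a_0 + a_1 x + a_2 x^2, the coefficients solve the normal equations G · a = b where
  G_{ij} = <φ_i, φ_j> and b_i = <f, φ_i>, with φ_0 = 1, φ_1 = x, φ_2 = x^2.
G =
  [2, 0, 2/3]
  [0, 2/3, 0]
  [2/3, 0, 2/5],
b = (-2, -8/5, -2/15).
Solving gives a_0 = -2, a_1 = -12/5, a_2 = 3, so
  g(x) = 3*x^2 - 12*x/5 - 2.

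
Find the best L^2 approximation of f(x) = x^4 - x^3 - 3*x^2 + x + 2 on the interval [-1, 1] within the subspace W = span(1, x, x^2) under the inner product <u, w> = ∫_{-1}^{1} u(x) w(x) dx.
g(x) = -15*x^2/7 + 2*x/5 + 67/35

The best approximation g ∈ W is the orthogonal projection of f onto W. Writing g = a_0 + a_1 x + a_2 x^2, the coefficients solve the normal equations G · a = b where
  G_{ij} = <φ_i, φ_j> and b_i = <f, φ_i>, with φ_0 = 1, φ_1 = x, φ_2 = x^2.
G =
  [2, 0, 2/3]
  [0, 2/3, 0]
  [2/3, 0, 2/5],
b = (12/5, 4/15, 44/105).
Solving gives a_0 = 67/35, a_1 = 2/5, a_2 = -15/7, so
  g(x) = -15*x^2/7 + 2*x/5 + 67/35.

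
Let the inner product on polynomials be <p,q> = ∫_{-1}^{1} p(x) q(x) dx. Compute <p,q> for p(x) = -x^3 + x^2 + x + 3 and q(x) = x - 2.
<p,q> = -196/15

Expand the product: p(x)·q(x) = -x^4 + 3*x^3 - x^2 + x - 6.
∫_{-1}^{1} of each monomial x^k gives [2/(k+1) if k even, 0 if k odd]. Integrating term-by-term (or equivalently evaluating the antiderivative F(x) = -x^5/5 + 3*x^4/4 - x^3/3 + x^2/2 - 6*x at the endpoints):
  F(1) − F(−1) = -317/60 − (467/60) = -196/15.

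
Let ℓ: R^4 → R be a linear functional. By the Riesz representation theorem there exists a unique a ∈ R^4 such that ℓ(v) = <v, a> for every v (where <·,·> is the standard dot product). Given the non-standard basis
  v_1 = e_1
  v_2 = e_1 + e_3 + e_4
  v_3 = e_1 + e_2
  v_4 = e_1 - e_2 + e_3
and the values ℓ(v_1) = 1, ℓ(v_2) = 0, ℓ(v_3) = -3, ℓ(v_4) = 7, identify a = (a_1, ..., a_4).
a = (1, -4, 2, -3)

Write a = (a_1, ..., a_4) in the standard basis. For each basis vector v_i, ℓ(v_i) = <v_i, a> is a linear equation in the a_j's. Collect the n equations into a matrix system V a = ℓ, where row i of V is v_i (expressed in the standard basis). Since V is invertible (lower-triangular with 1s on the diagonal, up to permutation), solve by back-substitution:
  V =
[[1, 0, 0, 0],
 [1, 0, 1, 1],
 [1, 1, 0, 0],
 [1, -1, 1, 0]]
  V a = (1, 0, -3, 7)
Solving gives a = (1, -4, 2, -3).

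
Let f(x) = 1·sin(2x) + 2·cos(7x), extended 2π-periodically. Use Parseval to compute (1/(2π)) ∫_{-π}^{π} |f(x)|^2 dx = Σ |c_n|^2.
Σ |c_n|^2 = 5/2

Expand |f|^2 and use orthogonality of {sin(nx), cos(mx)} on [-π, π]:
  ∫_{-π}^{π} sin(nx)^2 dx = π, ∫ cos(mx)^2 dx = π, and cross terms integrate to 0.
So ∫_{-π}^{π} f(x)^2 dx = 1^2 · π + 2^2 · π = (1 + 4)π.
Divide by 2π: (1 + 4)/2 = 5/2.
By Parseval, this equals Σ |c_n|^2.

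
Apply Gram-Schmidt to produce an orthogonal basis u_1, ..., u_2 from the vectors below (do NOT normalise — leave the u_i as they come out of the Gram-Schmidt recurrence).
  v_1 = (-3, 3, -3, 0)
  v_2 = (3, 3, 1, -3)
Orthogonal basis:
  u_1 = (-3, 3, -3, 0)
  u_2 = (8/3, 10/3, 2/3, -3)

Apply the Gram-Schmidt recurrence
  u_1 = v_1
  u_i = v_i − Σ_{j<i} ((v_i · u_j) / (u_j · u_j)) · u_j.

Step by step this gives:
  u_1 = (-3, 3, -3, 0)
  u_2 = (8/3, 10/3, 2/3, -3)

Orthogonality check:
  u_2 · u_1 = 0 (should be 0)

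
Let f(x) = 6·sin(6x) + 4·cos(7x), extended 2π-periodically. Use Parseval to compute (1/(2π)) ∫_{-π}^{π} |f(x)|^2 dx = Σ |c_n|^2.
Σ |c_n|^2 = 26

Expand |f|^2 and use orthogonality of {sin(nx), cos(mx)} on [-π, π]:
  ∫_{-π}^{π} sin(nx)^2 dx = π, ∫ cos(mx)^2 dx = π, and cross terms integrate to 0.
So ∫_{-π}^{π} f(x)^2 dx = 6^2 · π + 4^2 · π = (36 + 16)π.
Divide by 2π: (36 + 16)/2 = 26.
By Parseval, this equals Σ |c_n|^2.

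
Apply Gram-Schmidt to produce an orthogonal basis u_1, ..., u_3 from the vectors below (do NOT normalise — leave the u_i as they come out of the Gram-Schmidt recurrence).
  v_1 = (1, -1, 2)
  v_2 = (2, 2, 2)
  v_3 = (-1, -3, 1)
Orthogonal basis:
  u_1 = (1, -1, 2)
  u_2 = (4/3, 8/3, 2/3)
  u_3 = (-3/7, 1/7, 2/7)

Apply the Gram-Schmidt recurrence
  u_1 = v_1
  u_i = v_i − Σ_{j<i} ((v_i · u_j) / (u_j · u_j)) · u_j.

Step by step this gives:
  u_1 = (1, -1, 2)
  u_2 = (4/3, 8/3, 2/3)
  u_3 = (-3/7, 1/7, 2/7)

Orthogonality check:
  u_2 · u_1 = 0 (should be 0)
  u_3 · u_1 = 0 (should be 0)
  u_3 · u_2 = 0 (should be 0)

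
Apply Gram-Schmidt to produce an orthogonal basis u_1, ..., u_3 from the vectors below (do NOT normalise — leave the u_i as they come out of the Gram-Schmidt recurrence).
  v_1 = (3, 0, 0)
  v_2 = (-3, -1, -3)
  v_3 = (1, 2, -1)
Orthogonal basis:
  u_1 = (3, 0, 0)
  u_2 = (0, -1, -3)
  u_3 = (0, 21/10, -7/10)

Apply the Gram-Schmidt recurrence
  u_1 = v_1
  u_i = v_i − Σ_{j<i} ((v_i · u_j) / (u_j · u_j)) · u_j.

Step by step this gives:
  u_1 = (3, 0, 0)
  u_2 = (0, -1, -3)
  u_3 = (0, 21/10, -7/10)

Orthogonality check:
  u_2 · u_1 = 0 (should be 0)
  u_3 · u_1 = 0 (should be 0)
  u_3 · u_2 = 0 (should be 0)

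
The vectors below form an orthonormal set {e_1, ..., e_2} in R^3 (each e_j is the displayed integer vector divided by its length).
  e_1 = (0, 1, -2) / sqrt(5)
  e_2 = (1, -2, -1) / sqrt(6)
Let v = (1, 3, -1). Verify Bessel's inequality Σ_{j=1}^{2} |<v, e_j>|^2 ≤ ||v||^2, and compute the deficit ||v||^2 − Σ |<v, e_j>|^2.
Σ |<v, e_j>|^2 = 23/3; ||v||^2 = 11; deficit = 10/3

Write each e_j = u_j / sqrt(<u_j, u_j>) where u_j is the displayed integer vector. Then <v, e_j> = <v, u_j> / sqrt(<u_j, u_j>), so |<v, e_j>|^2 = <v, u_j>^2 / <u_j, u_j>.
Coefficients: <v, e_1> = 5/sqrt(5), <v, e_2> = -4/sqrt(6).
Square and sum: Σ |<v, e_j>|^2 = 23/3.
Compute ||v||^2 = v·v = 11.
Deficit = 11 − 23/3 = 10/3 ≥ 0, confirming Bessel's inequality. (The deficit equals ||v − Σ <v,e_j> e_j||^2, the squared distance from v to span{e_j}.)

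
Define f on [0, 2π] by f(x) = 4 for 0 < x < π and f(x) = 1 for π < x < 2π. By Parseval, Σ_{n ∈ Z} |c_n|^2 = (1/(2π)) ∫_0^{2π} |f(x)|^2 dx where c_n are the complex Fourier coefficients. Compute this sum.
Σ |c_n|^2 = 17/2

Parseval equates the L^2 energy of f (normalised by 1/(2π)) with the ℓ^2 sum of its Fourier coefficients: (1/(2π)) ∫_0^{2π} |f|^2 = Σ |c_n|^2.
Compute the left side: (1/(2π)) [∫_0^π 4^2 dx + ∫_π^{2π} 1^2 dx] = (1/(2π)) · (16π + 1π) = (16 + 1)/2 = 17/2.
So Σ_{n ∈ Z} |c_n|^2 = 17/2.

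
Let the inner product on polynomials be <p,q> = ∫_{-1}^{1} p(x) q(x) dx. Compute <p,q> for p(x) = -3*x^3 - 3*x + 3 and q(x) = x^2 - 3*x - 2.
<p,q> = -2/5

Expand the product: p(x)·q(x) = -3*x^5 + 9*x^4 + 3*x^3 + 12*x^2 - 3*x - 6.
∫_{-1}^{1} of each monomial x^k gives [2/(k+1) if k even, 0 if k odd]. Integrating term-by-term (or equivalently evaluating the antiderivative F(x) = -x^6/2 + 9*x^5/5 + 3*x^4/4 + 4*x^3 - 3*x^2/2 - 6*x at the endpoints):
  F(1) − F(−1) = -29/20 − (-21/20) = -2/5.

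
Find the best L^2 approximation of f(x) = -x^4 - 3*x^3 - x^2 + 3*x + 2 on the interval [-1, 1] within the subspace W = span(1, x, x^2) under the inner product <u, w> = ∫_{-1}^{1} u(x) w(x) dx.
g(x) = -13*x^2/7 + 6*x/5 + 73/35

The best approximation g ∈ W is the orthogonal projection of f onto W. Writing g = a_0 + a_1 x + a_2 x^2, the coefficients solve the normal equations G · a = b where
  G_{ij} = <φ_i, φ_j> and b_i = <f, φ_i>, with φ_0 = 1, φ_1 = x, φ_2 = x^2.
G =
  [2, 0, 2/3]
  [0, 2/3, 0]
  [2/3, 0, 2/5],
b = (44/15, 4/5, 68/105).
Solving gives a_0 = 73/35, a_1 = 6/5, a_2 = -13/7, so
  g(x) = -13*x^2/7 + 6*x/5 + 73/35.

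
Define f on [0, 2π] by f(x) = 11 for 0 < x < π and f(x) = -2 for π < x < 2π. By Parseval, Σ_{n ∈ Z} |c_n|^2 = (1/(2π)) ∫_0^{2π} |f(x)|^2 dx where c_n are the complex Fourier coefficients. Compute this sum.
Σ |c_n|^2 = 125/2

Parseval equates the L^2 energy of f (normalised by 1/(2π)) with the ℓ^2 sum of its Fourier coefficients: (1/(2π)) ∫_0^{2π} |f|^2 = Σ |c_n|^2.
Compute the left side: (1/(2π)) [∫_0^π 11^2 dx + ∫_π^{2π} (-2)^2 dx] = (1/(2π)) · (121π + 4π) = (121 + 4)/2 = 125/2.
So Σ_{n ∈ Z} |c_n|^2 = 125/2.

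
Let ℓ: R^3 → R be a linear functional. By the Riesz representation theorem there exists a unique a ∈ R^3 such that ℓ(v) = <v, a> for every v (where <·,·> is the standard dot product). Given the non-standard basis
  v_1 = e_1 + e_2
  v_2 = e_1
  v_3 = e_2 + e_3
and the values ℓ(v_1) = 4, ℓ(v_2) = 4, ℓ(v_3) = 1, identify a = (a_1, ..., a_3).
a = (4, 0, 1)

Write a = (a_1, ..., a_3) in the standard basis. For each basis vector v_i, ℓ(v_i) = <v_i, a> is a linear equation in the a_j's. Collect the n equations into a matrix system V a = ℓ, where row i of V is v_i (expressed in the standard basis). Since V is invertible (lower-triangular with 1s on the diagonal, up to permutation), solve by back-substitution:
  V =
[[1, 1, 0],
 [1, 0, 0],
 [0, 1, 1]]
  V a = (4, 4, 1)
Solving gives a = (4, 0, 1).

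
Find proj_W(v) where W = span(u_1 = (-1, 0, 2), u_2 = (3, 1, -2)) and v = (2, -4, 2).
proj_W(v) = (-2/21, 4/21, 20/21)

Set up U = [u_1 | ... | u_2] ∈ R^(3×2). The projector onto W = col(U) is P = U (U^T U)^(-1) U^T.
Compute U^T U =
  [5, -7]
  [-7, 14],
and U^T v = (2, -2).
Solve U^T U · c = U^T v for the coefficients: c = (2/3, 4/21). The projection is proj_W(v) = U c.
Check: (v - proj_W(v)) · u_1 = 0  (should be 0).
Check: (v - proj_W(v)) · u_2 = 0  (should be 0).
Result: proj_W(v) = (-2/21, 4/21, 20/21).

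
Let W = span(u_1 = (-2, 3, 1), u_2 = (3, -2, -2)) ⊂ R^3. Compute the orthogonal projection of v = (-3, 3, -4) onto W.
proj_W(v) = (-5/21, 155/42, -23/42)

Set up U = [u_1 | ... | u_2] ∈ R^(3×2). The projector onto W = col(U) is P = U (U^T U)^(-1) U^T.
Compute U^T U =
  [14, -14]
  [-14, 17],
and U^T v = (11, -7).
Solve U^T U · c = U^T v for the coefficients: c = (89/42, 4/3). The projection is proj_W(v) = U c.
Check: (v - proj_W(v)) · u_1 = 0  (should be 0).
Check: (v - proj_W(v)) · u_2 = 0  (should be 0).
Result: proj_W(v) = (-5/21, 155/42, -23/42).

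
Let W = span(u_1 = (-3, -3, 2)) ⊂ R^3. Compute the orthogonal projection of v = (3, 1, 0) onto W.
proj_W(v) = (18/11, 18/11, -12/11)

Set up U = [u_1 | ... | u_1] ∈ R^(3×1). The projector onto W = col(U) is P = U (U^T U)^(-1) U^T.
Compute U^T U =
  [22],
and U^T v = (-12).
Solve U^T U · c = U^T v for the coefficients: c = (-6/11). The projection is proj_W(v) = U c.
Check: (v - proj_W(v)) · u_1 = 0  (should be 0).
Result: proj_W(v) = (18/11, 18/11, -12/11).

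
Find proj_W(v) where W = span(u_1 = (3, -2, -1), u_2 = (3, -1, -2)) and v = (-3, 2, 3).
proj_W(v) = (-11/3, 4/3, 7/3)

Set up U = [u_1 | ... | u_2] ∈ R^(3×2). The projector onto W = col(U) is P = U (U^T U)^(-1) U^T.
Compute U^T U =
  [14, 13]
  [13, 14],
and U^T v = (-16, -17).
Solve U^T U · c = U^T v for the coefficients: c = (-1/9, -10/9). The projection is proj_W(v) = U c.
Check: (v - proj_W(v)) · u_1 = 0  (should be 0).
Check: (v - proj_W(v)) · u_2 = 0  (should be 0).
Result: proj_W(v) = (-11/3, 4/3, 7/3).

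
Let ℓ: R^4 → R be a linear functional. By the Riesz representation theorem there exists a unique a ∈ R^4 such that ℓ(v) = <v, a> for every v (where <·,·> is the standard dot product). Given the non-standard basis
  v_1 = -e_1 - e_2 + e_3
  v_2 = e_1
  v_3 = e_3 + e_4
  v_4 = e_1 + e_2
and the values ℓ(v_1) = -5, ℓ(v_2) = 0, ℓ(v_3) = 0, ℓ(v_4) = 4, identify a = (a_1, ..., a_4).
a = (0, 4, -1, 1)

Write a = (a_1, ..., a_4) in the standard basis. For each basis vector v_i, ℓ(v_i) = <v_i, a> is a linear equation in the a_j's. Collect the n equations into a matrix system V a = ℓ, where row i of V is v_i (expressed in the standard basis). Since V is invertible (lower-triangular with 1s on the diagonal, up to permutation), solve by back-substitution:
  V =
[[-1, -1, 1, 0],
 [1, 0, 0, 0],
 [0, 0, 1, 1],
 [1, 1, 0, 0]]
  V a = (-5, 0, 0, 4)
Solving gives a = (0, 4, -1, 1).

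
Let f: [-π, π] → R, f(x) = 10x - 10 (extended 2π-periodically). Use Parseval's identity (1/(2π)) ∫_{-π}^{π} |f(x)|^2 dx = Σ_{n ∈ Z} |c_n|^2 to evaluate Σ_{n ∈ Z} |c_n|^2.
Σ |c_n|^2 = 100π^2/3 + 100

Expand and integrate term by term over [-π, π]:
  ∫ (10x)^2 dx = 100·(2π^3/3); ∫ 2·10·(-10)·x dx = 0 (odd integrand); ∫ (-10)^2 dx = 100·2π.
So (1/(2π)) ∫_{-π}^{π} (10x - 10)^2 dx = 100π^2/3 + 100 = 100π^2/3 + 100.
Parseval ⇒ Σ |c_n|^2 = 100π^2/3 + 100.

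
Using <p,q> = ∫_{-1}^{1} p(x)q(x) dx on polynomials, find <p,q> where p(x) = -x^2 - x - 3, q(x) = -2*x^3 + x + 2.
<p,q> = -66/5

Expand the product: p(x)·q(x) = 2*x^5 + 2*x^4 + 5*x^3 - 3*x^2 - 5*x - 6.
∫_{-1}^{1} of each monomial x^k gives [2/(k+1) if k even, 0 if k odd]. Integrating term-by-term (or equivalently evaluating the antiderivative F(x) = x^6/3 + 2*x^5/5 + 5*x^4/4 - x^3 - 5*x^2/2 - 6*x at the endpoints):
  F(1) − F(−1) = -451/60 − (341/60) = -66/5.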